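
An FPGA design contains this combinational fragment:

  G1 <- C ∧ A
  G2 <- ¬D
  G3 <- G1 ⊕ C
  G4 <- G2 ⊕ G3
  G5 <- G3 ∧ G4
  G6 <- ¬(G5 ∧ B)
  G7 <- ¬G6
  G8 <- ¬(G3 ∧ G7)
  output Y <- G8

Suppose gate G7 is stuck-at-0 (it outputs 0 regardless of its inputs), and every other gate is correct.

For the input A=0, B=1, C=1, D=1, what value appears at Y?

1

Propagate with G7 forced: G1=0, G2=0, G3=1, G4=1, G5=1, G6=0, G7=0 [stuck-at-0], G8=1.
So Y = 1. (Without the fault it would be 0.)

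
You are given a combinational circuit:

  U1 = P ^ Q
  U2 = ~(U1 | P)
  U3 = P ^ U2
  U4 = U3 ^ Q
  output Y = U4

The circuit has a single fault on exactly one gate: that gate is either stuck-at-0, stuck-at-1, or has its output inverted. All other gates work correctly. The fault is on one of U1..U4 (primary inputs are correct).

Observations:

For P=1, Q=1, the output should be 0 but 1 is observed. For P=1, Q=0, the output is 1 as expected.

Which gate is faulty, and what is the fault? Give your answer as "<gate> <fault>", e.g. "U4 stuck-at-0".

Fault-free values for test 1 (P=1, Q=1): U1=0, U2=0, U3=1, U4=0, giving Y=0. Observed 1.
Test 1: faults giving observed 1 are {U2 stuck-at-1, U2 inverted output, U3 stuck-at-0, U3 inverted output, U4 stuck-at-1, U4 inverted output}.
Test 2 (P=1, Q=0): fault-free U1=1, U2=0, U3=1, U4=1 → 1; observed 1. Eliminates U2 stuck-at-1, U2 inverted output, U3 stuck-at-0, U3 inverted output, U4 inverted output.
Only U4 stuck-at-1 is consistent with every test.

U4 stuck-at-1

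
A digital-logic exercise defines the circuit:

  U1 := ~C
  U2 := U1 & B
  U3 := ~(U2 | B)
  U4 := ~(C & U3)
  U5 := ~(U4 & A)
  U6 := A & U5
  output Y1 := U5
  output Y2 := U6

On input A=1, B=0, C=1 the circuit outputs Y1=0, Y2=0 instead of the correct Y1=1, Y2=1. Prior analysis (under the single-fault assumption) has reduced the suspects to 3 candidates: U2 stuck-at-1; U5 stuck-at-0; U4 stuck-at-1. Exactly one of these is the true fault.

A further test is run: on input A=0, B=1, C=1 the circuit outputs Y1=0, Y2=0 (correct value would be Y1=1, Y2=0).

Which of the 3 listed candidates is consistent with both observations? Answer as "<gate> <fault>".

Evaluate each candidate on input A=0, B=1, C=1:
  U2 stuck-at-1: U1=0, U2=1 [stuck-at-1], U3=0, U4=1, U5=1, U6=0 → Y1=1, Y2=0 — eliminated
  U5 stuck-at-0: U1=0, U2=0, U3=0, U4=1, U5=0 [stuck-at-0], U6=0 → Y1=0, Y2=0 — matches
  U4 stuck-at-1: U1=0, U2=0, U3=0, U4=1 [stuck-at-1], U5=1, U6=0 → Y1=1, Y2=0 — eliminated
Only U5 stuck-at-0 reproduces the observed Y1=0, Y2=0.

U5 stuck-at-0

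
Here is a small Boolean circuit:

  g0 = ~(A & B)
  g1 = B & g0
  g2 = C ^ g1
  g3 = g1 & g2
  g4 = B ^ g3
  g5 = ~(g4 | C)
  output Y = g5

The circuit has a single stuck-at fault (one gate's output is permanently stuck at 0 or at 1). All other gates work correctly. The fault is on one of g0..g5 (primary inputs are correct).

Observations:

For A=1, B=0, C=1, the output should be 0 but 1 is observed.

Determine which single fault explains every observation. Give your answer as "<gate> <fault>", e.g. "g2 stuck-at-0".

Fault-free values for test 1 (A=1, B=0, C=1): g0=1, g1=0, g2=1, g3=0, g4=0, g5=0, giving Y=0. Observed 1.
Test 1: faults giving observed 1 are {g5 stuck-at-1}.
Only g5 stuck-at-1 is consistent with every test.

g5 stuck-at-1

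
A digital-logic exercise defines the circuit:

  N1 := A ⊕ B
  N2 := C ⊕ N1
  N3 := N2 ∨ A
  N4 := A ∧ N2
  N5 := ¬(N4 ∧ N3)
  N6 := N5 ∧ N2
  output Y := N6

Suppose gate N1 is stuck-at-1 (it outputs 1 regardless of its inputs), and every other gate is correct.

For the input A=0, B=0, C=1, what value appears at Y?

0

Propagate with N1 forced: N1=1 [stuck-at-1], N2=0, N3=0, N4=0, N5=1, N6=0.
So Y = 0. (Without the fault it would be 1.)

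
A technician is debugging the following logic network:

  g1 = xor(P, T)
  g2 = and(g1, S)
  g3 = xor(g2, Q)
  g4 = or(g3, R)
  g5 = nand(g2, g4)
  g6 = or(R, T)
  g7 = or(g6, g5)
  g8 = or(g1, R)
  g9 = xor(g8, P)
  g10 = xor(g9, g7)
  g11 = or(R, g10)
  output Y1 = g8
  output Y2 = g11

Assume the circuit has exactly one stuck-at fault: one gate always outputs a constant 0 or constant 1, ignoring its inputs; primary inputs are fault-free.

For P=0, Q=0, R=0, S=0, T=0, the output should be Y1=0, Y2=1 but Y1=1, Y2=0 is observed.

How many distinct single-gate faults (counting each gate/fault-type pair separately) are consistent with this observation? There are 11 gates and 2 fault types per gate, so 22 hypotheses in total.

Fault-free: g1=0, g2=0, g3=0, g4=0, g5=1, g6=0, g7=1, g8=0, g9=0, g10=1, g11=1 → Y1=0, Y2=1. Observed Y1=1, Y2=0.
  g1: stuck-at-1 ✓; others ✗
  g2: none of the 2 fault types match ✗
  g3: none of the 2 fault types match ✗
  g4: none of the 2 fault types match ✗
  g5: none of the 2 fault types match ✗
  g6: none of the 2 fault types match ✗
  g7: none of the 2 fault types match ✗
  g8: stuck-at-1 ✓; others ✗
  g9: none of the 2 fault types match ✗
  g10: none of the 2 fault types match ✗
  g11: none of the 2 fault types match ✗
Consistent faults: {g1 stuck-at-1, g8 stuck-at-1} — 2 in all.

2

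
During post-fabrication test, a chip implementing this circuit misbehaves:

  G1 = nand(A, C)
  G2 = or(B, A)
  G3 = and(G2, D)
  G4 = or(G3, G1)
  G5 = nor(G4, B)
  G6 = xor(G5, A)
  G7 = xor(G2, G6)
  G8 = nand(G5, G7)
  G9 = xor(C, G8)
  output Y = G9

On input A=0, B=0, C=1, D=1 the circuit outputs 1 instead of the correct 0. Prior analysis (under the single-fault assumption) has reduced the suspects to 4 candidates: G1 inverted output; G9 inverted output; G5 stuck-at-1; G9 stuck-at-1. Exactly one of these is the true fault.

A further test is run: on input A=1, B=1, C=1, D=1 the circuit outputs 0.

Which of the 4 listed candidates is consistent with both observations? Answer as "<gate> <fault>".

G1 inverted output

Evaluate each candidate on input A=1, B=1, C=1, D=1:
  G1 inverted output: G1=1 [inverted output], G2=1, G3=1, G4=1, G5=0, G6=1, G7=0, G8=1, G9=0 → 0 — matches
  G9 inverted output: G1=0, G2=1, G3=1, G4=1, G5=0, G6=1, G7=0, G8=1, G9=1 [inverted output] → 1 — eliminated
  G5 stuck-at-1: G1=0, G2=1, G3=1, G4=1, G5=1 [stuck-at-1], G6=0, G7=1, G8=0, G9=1 → 1 — eliminated
  G9 stuck-at-1: G1=0, G2=1, G3=1, G4=1, G5=0, G6=1, G7=0, G8=1, G9=1 [stuck-at-1] → 1 — eliminated
Only G1 inverted output reproduces the observed 0.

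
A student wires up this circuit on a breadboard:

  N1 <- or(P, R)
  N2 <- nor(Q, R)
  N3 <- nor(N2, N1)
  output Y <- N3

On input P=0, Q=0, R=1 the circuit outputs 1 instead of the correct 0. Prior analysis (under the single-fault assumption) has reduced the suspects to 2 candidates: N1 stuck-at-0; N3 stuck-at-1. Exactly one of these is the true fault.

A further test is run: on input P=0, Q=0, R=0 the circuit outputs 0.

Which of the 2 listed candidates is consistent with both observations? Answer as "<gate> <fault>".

N1 stuck-at-0

Evaluate each candidate on input P=0, Q=0, R=0:
  N1 stuck-at-0: N1=0 [stuck-at-0], N2=1, N3=0 → 0 — matches
  N3 stuck-at-1: N1=0, N2=1, N3=1 [stuck-at-1] → 1 — eliminated
Only N1 stuck-at-0 reproduces the observed 0.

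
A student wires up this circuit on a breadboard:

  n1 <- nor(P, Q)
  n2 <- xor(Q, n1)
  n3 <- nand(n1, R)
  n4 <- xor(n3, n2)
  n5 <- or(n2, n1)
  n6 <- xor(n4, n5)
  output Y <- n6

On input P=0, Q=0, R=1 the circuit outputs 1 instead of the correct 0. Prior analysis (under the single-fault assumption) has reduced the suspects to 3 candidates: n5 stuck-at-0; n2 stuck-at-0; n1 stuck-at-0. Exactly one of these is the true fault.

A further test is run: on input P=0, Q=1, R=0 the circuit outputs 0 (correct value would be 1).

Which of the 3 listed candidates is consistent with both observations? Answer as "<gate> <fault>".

Evaluate each candidate on input P=0, Q=1, R=0:
  n5 stuck-at-0: n1=0, n2=1, n3=1, n4=0, n5=0 [stuck-at-0], n6=0 → 0 — matches
  n2 stuck-at-0: n1=0, n2=0 [stuck-at-0], n3=1, n4=1, n5=0, n6=1 → 1 — eliminated
  n1 stuck-at-0: n1=0 [stuck-at-0], n2=1, n3=1, n4=0, n5=1, n6=1 → 1 — eliminated
Only n5 stuck-at-0 reproduces the observed 0.

n5 stuck-at-0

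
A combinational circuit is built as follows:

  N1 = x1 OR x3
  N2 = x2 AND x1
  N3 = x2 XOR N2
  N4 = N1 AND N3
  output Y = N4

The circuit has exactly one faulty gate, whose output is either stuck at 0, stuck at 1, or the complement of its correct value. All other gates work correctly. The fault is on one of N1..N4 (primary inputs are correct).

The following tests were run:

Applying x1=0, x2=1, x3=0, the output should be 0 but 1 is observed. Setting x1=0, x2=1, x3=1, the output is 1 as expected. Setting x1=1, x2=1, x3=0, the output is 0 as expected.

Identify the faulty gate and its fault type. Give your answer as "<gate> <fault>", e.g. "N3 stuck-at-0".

N1 stuck-at-1

Fault-free values for test 1 (x1=0, x2=1, x3=0): N1=0, N2=0, N3=1, N4=0, giving Y=0. Observed 1.
Test 1: faults giving observed 1 are {N1 stuck-at-1, N1 inverted output, N4 stuck-at-1, N4 inverted output}.
Test 2 (x1=0, x2=1, x3=1): fault-free N1=1, N2=0, N3=1, N4=1 → 1; observed 1. Eliminates N1 inverted output, N4 inverted output.
Test 3 (x1=1, x2=1, x3=0): fault-free N1=1, N2=1, N3=0, N4=0 → 0; observed 0. Eliminates N4 stuck-at-1.
Only N1 stuck-at-1 is consistent with every test.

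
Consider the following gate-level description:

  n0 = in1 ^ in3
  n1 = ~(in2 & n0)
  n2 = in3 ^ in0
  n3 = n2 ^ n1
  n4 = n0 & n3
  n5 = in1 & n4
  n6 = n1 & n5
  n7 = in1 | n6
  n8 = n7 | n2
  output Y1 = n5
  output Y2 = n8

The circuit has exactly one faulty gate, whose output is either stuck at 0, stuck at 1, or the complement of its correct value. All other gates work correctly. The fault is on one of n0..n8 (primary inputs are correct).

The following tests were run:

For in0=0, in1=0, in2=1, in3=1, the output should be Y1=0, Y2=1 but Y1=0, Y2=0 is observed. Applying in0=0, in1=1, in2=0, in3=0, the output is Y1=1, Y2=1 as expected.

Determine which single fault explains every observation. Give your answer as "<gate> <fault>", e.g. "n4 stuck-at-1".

Fault-free values for test 1 (in0=0, in1=0, in2=1, in3=1): n0=1, n1=0, n2=1, n3=1, n4=1, n5=0, n6=0, n7=0, n8=1, giving Y1=0, Y2=1. Observed Y1=0, Y2=0.
Test 1: faults giving observed Y1=0, Y2=0 are {n2 stuck-at-0, n2 inverted output, n8 stuck-at-0, n8 inverted output}.
Test 2 (in0=0, in1=1, in2=0, in3=0): fault-free n0=1, n1=1, n2=0, n3=1, n4=1, n5=1, n6=1, n7=1, n8=1 → Y1=1, Y2=1; observed Y1=1, Y2=1. Eliminates n2 inverted output, n8 stuck-at-0, n8 inverted output.
Only n2 stuck-at-0 is consistent with every test.

n2 stuck-at-0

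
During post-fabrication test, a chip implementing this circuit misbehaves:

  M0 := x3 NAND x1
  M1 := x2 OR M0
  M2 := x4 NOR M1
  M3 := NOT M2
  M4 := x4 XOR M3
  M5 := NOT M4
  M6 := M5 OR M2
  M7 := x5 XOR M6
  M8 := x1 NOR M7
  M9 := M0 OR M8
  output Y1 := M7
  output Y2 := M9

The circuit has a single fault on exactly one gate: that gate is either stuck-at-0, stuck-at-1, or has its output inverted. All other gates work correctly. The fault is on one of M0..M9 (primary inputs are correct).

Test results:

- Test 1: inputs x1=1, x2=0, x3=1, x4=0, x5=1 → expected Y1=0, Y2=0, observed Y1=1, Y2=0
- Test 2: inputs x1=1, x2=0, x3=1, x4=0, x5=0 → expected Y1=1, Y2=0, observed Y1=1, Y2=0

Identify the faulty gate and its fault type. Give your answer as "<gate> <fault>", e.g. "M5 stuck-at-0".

M7 stuck-at-1

Fault-free values for test 1 (x1=1, x2=0, x3=1, x4=0, x5=1): M0=0, M1=0, M2=1, M3=0, M4=0, M5=1, M6=1, M7=0, M8=0, M9=0, giving Y1=0, Y2=0. Observed Y1=1, Y2=0.
Test 1: faults giving observed Y1=1, Y2=0 are {M1 stuck-at-1, M1 inverted output, M2 stuck-at-0, M2 inverted output, M6 stuck-at-0, M6 inverted output, M7 stuck-at-1, M7 inverted output}.
Test 2 (x1=1, x2=0, x3=1, x4=0, x5=0): fault-free M0=0, M1=0, M2=1, M3=0, M4=0, M5=1, M6=1, M7=1, M8=0, M9=0 → Y1=1, Y2=0; observed Y1=1, Y2=0. Eliminates M1 stuck-at-1, M1 inverted output, M2 stuck-at-0, M2 inverted output, M6 stuck-at-0, M6 inverted output, M7 inverted output.
Only M7 stuck-at-1 is consistent with every test.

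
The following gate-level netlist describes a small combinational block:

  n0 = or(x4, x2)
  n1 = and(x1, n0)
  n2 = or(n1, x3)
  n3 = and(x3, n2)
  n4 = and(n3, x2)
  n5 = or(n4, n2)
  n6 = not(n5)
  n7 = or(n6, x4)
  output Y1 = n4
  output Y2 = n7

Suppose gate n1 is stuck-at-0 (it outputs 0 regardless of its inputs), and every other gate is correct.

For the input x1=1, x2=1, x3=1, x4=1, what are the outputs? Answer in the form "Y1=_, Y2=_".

Y1=1, Y2=1

Propagate with n1 forced: n0=1, n1=0 [stuck-at-0], n2=1, n3=1, n4=1, n5=1, n6=0, n7=1.
So the outputs are Y1=1, Y2=1. (Same as the fault-free value — the fault is masked on this input.)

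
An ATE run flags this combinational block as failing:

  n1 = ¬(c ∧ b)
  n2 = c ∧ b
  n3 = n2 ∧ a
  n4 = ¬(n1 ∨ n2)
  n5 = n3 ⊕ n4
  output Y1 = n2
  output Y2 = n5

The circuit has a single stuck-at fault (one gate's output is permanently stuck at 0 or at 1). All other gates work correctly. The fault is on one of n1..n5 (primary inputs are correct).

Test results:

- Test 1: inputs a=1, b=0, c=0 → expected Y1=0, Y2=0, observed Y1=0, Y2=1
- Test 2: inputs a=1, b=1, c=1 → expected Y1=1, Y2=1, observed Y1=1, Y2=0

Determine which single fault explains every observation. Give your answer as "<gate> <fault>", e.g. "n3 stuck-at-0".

n4 stuck-at-1

Fault-free values for test 1 (a=1, b=0, c=0): n1=1, n2=0, n3=0, n4=0, n5=0, giving Y1=0, Y2=0. Observed Y1=0, Y2=1.
Test 1: faults giving observed Y1=0, Y2=1 are {n1 stuck-at-0, n3 stuck-at-1, n4 stuck-at-1, n5 stuck-at-1}.
Test 2 (a=1, b=1, c=1): fault-free n1=0, n2=1, n3=1, n4=0, n5=1 → Y1=1, Y2=1; observed Y1=1, Y2=0. Eliminates n1 stuck-at-0, n3 stuck-at-1, n5 stuck-at-1.
Only n4 stuck-at-1 is consistent with every test.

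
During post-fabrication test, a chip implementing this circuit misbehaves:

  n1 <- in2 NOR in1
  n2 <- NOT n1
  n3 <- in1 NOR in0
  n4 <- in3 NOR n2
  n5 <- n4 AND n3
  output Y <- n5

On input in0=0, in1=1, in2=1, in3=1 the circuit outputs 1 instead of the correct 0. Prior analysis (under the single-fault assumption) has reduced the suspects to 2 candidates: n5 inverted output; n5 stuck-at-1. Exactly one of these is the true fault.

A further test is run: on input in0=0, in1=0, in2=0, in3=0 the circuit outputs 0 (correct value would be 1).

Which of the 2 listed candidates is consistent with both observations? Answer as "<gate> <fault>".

Evaluate each candidate on input in0=0, in1=0, in2=0, in3=0:
  n5 inverted output: n1=1, n2=0, n3=1, n4=1, n5=0 [inverted output] → 0 — matches
  n5 stuck-at-1: n1=1, n2=0, n3=1, n4=1, n5=1 [stuck-at-1] → 1 — eliminated
Only n5 inverted output reproduces the observed 0.

n5 inverted output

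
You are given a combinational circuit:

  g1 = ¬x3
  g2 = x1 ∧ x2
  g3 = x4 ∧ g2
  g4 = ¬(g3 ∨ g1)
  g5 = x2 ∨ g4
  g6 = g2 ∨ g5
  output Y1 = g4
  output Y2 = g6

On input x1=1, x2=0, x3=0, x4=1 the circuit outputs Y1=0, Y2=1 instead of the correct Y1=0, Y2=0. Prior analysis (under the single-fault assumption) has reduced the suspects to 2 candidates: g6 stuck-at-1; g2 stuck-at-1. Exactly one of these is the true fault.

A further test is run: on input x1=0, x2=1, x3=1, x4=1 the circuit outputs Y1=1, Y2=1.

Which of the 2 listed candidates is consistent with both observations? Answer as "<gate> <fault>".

g6 stuck-at-1

Evaluate each candidate on input x1=0, x2=1, x3=1, x4=1:
  g6 stuck-at-1: g1=0, g2=0, g3=0, g4=1, g5=1, g6=1 [stuck-at-1] → Y1=1, Y2=1 — matches
  g2 stuck-at-1: g1=0, g2=1 [stuck-at-1], g3=1, g4=0, g5=1, g6=1 → Y1=0, Y2=1 — eliminated
Only g6 stuck-at-1 reproduces the observed Y1=1, Y2=1.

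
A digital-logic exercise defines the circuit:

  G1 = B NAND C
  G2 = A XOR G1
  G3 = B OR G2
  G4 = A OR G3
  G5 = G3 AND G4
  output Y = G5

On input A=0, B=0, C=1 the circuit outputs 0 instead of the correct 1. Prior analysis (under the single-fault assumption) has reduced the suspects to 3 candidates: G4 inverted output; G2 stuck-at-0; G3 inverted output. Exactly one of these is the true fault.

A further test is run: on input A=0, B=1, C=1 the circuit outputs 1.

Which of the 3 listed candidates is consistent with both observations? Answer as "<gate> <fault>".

Evaluate each candidate on input A=0, B=1, C=1:
  G4 inverted output: G1=0, G2=0, G3=1, G4=0 [inverted output], G5=0 → 0 — eliminated
  G2 stuck-at-0: G1=0, G2=0 [stuck-at-0], G3=1, G4=1, G5=1 → 1 — matches
  G3 inverted output: G1=0, G2=0, G3=0 [inverted output], G4=0, G5=0 → 0 — eliminated
Only G2 stuck-at-0 reproduces the observed 1.

G2 stuck-at-0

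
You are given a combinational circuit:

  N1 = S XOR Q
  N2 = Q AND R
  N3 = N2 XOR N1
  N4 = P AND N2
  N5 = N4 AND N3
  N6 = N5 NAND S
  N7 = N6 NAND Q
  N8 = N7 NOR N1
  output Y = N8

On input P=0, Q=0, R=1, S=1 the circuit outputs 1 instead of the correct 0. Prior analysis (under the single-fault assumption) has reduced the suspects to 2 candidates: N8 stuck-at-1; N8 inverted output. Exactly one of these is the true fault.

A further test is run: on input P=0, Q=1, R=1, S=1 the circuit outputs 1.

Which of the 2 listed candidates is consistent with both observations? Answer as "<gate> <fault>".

N8 stuck-at-1

Evaluate each candidate on input P=0, Q=1, R=1, S=1:
  N8 stuck-at-1: N1=0, N2=1, N3=1, N4=0, N5=0, N6=1, N7=0, N8=1 [stuck-at-1] → 1 — matches
  N8 inverted output: N1=0, N2=1, N3=1, N4=0, N5=0, N6=1, N7=0, N8=0 [inverted output] → 0 — eliminated
Only N8 stuck-at-1 reproduces the observed 1.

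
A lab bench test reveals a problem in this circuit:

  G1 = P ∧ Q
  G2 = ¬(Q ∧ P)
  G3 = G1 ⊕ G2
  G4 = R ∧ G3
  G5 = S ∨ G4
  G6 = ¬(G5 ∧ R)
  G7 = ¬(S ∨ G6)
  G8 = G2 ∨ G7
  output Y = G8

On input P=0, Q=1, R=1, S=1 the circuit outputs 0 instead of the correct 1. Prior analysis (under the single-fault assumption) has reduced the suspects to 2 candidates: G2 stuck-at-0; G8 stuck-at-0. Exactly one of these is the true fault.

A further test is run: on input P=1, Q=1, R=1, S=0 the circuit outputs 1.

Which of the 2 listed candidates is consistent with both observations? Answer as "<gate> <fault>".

G2 stuck-at-0

Evaluate each candidate on input P=1, Q=1, R=1, S=0:
  G2 stuck-at-0: G1=1, G2=0 [stuck-at-0], G3=1, G4=1, G5=1, G6=0, G7=1, G8=1 → 1 — matches
  G8 stuck-at-0: G1=1, G2=0, G3=1, G4=1, G5=1, G6=0, G7=1, G8=0 [stuck-at-0] → 0 — eliminated
Only G2 stuck-at-0 reproduces the observed 1.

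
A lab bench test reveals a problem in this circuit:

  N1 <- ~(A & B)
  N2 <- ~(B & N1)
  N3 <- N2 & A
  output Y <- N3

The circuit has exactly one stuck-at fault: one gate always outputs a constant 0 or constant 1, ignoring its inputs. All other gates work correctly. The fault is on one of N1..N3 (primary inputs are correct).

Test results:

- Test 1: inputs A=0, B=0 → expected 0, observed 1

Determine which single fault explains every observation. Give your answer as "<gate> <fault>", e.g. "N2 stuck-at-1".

Fault-free values for test 1 (A=0, B=0): N1=1, N2=1, N3=0, giving Y=0. Observed 1.
Test 1: faults giving observed 1 are {N3 stuck-at-1}.
Only N3 stuck-at-1 is consistent with every test.

N3 stuck-at-1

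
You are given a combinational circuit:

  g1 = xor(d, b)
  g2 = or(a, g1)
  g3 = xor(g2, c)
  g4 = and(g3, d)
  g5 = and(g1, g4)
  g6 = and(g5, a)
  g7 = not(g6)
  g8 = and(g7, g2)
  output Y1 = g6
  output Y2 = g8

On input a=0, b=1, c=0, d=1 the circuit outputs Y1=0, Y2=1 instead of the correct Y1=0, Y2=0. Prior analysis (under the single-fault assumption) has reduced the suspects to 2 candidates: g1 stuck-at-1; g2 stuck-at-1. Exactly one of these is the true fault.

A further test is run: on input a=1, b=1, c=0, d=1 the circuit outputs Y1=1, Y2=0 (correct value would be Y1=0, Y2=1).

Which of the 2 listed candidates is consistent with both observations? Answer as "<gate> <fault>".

Evaluate each candidate on input a=1, b=1, c=0, d=1:
  g1 stuck-at-1: g1=1 [stuck-at-1], g2=1, g3=1, g4=1, g5=1, g6=1, g7=0, g8=0 → Y1=1, Y2=0 — matches
  g2 stuck-at-1: g1=0, g2=1 [stuck-at-1], g3=1, g4=1, g5=0, g6=0, g7=1, g8=1 → Y1=0, Y2=1 — eliminated
Only g1 stuck-at-1 reproduces the observed Y1=1, Y2=0.

g1 stuck-at-1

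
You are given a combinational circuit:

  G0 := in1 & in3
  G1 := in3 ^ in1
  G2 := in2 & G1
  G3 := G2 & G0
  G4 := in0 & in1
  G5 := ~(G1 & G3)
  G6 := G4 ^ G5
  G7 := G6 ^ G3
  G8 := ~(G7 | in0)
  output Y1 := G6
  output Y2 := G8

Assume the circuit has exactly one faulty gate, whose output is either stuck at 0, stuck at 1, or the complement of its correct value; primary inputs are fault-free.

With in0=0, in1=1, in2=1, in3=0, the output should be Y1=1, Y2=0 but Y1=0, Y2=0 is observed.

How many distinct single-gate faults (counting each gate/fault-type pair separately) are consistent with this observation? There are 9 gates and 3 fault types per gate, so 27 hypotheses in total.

4

Fault-free: G0=0, G1=1, G2=1, G3=0, G4=0, G5=1, G6=1, G7=1, G8=0 → Y1=1, Y2=0. Observed Y1=0, Y2=0.
  G0: stuck-at-1, inverted output ✓; others ✗
  G1: none of the 3 fault types match ✗
  G2: none of the 3 fault types match ✗
  G3: stuck-at-1, inverted output ✓; others ✗
  G4: none of the 3 fault types match ✗
  G5: none of the 3 fault types match ✗
  G6: none of the 3 fault types match ✗
  G7: none of the 3 fault types match ✗
  G8: none of the 3 fault types match ✗
Consistent faults: {G0 stuck-at-1, G0 inverted output, G3 stuck-at-1, G3 inverted output} — 4 in all.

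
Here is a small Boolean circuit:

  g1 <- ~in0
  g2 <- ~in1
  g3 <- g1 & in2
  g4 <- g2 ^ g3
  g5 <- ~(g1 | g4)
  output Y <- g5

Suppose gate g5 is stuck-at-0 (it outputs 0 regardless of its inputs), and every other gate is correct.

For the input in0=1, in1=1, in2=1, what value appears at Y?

Propagate with g5 forced: g1=0, g2=0, g3=0, g4=0, g5=0 [stuck-at-0].
So Y = 0. (Without the fault it would be 1.)

0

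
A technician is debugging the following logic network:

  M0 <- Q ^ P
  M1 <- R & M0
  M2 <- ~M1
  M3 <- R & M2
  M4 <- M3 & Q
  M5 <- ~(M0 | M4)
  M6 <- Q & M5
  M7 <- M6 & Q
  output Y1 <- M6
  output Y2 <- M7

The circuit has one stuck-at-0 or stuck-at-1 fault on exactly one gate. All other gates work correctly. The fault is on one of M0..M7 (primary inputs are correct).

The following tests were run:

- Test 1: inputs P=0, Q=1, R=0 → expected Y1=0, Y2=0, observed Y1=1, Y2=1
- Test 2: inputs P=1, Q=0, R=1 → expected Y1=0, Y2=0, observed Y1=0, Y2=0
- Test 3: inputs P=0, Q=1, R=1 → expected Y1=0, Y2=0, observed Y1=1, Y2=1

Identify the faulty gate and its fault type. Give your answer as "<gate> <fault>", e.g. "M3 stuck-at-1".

Fault-free values for test 1 (P=0, Q=1, R=0): M0=1, M1=0, M2=1, M3=0, M4=0, M5=0, M6=0, M7=0, giving Y1=0, Y2=0. Observed Y1=1, Y2=1.
Test 1: faults giving observed Y1=1, Y2=1 are {M0 stuck-at-0, M5 stuck-at-1, M6 stuck-at-1}.
Test 2 (P=1, Q=0, R=1): fault-free M0=1, M1=1, M2=0, M3=0, M4=0, M5=0, M6=0, M7=0 → Y1=0, Y2=0; observed Y1=0, Y2=0. Eliminates M6 stuck-at-1.
Test 3 (P=0, Q=1, R=1): fault-free M0=1, M1=1, M2=0, M3=0, M4=0, M5=0, M6=0, M7=0 → Y1=0, Y2=0; observed Y1=1, Y2=1. Eliminates M0 stuck-at-0.
Only M5 stuck-at-1 is consistent with every test.

M5 stuck-at-1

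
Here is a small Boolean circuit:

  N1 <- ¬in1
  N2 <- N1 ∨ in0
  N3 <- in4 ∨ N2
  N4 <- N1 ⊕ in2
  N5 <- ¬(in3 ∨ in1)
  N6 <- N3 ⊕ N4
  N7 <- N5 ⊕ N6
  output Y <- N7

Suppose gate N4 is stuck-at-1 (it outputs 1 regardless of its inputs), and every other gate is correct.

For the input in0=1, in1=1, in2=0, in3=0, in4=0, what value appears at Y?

Propagate with N4 forced: N1=0, N2=1, N3=1, N4=1 [stuck-at-1], N5=0, N6=0, N7=0.
So Y = 0. (Without the fault it would be 1.)

0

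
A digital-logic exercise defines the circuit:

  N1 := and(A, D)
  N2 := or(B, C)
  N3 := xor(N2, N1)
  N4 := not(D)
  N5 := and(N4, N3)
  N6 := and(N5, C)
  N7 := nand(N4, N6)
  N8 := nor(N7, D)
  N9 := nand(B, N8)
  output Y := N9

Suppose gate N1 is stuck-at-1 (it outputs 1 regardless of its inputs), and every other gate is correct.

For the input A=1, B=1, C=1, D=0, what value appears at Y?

Propagate with N1 forced: N1=1 [stuck-at-1], N2=1, N3=0, N4=1, N5=0, N6=0, N7=1, N8=0, N9=1.
So Y = 1. (Without the fault it would be 0.)

1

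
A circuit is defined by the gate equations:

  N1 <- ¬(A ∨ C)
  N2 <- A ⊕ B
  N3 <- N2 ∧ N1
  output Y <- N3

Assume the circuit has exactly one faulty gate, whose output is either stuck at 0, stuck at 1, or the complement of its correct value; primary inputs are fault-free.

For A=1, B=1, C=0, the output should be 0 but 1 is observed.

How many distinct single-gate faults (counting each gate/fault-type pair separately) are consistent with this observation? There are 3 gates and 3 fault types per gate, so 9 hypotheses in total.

2

Fault-free: N1=0, N2=0, N3=0 → 0. Observed 1.
  N1 stuck-at-0: output 0 ✗
  N1 stuck-at-1: output 0 ✗
  N1 inverted output: output 0 ✗
  N2 stuck-at-0: output 0 ✗
  N2 stuck-at-1: output 0 ✗
  N2 inverted output: output 0 ✗
  N3 stuck-at-0: output 0 ✗
  N3 stuck-at-1: output 1 ✓
  N3 inverted output: output 1 ✓
Consistent faults: {N3 stuck-at-1, N3 inverted output} — 2 in all.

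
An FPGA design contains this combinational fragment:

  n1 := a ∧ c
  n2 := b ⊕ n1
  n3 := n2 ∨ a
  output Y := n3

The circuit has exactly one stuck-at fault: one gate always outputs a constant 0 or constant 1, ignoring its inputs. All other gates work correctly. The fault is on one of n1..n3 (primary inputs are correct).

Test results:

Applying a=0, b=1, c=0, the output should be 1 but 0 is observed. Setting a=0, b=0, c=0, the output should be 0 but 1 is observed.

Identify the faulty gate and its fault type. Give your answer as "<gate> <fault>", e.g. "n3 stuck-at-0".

n1 stuck-at-1

Fault-free values for test 1 (a=0, b=1, c=0): n1=0, n2=1, n3=1, giving Y=1. Observed 0.
Test 1: faults giving observed 0 are {n1 stuck-at-1, n2 stuck-at-0, n3 stuck-at-0}.
Test 2 (a=0, b=0, c=0): fault-free n1=0, n2=0, n3=0 → 0; observed 1. Eliminates n2 stuck-at-0, n3 stuck-at-0.
Only n1 stuck-at-1 is consistent with every test.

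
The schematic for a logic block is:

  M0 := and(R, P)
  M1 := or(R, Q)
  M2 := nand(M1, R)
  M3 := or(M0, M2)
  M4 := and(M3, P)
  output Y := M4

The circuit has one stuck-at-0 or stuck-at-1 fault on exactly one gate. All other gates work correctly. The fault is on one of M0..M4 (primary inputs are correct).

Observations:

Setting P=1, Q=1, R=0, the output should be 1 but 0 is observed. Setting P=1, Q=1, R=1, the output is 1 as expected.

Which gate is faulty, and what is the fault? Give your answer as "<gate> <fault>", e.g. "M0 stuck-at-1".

M2 stuck-at-0

Fault-free values for test 1 (P=1, Q=1, R=0): M0=0, M1=1, M2=1, M3=1, M4=1, giving Y=1. Observed 0.
Test 1: faults giving observed 0 are {M2 stuck-at-0, M3 stuck-at-0, M4 stuck-at-0}.
Test 2 (P=1, Q=1, R=1): fault-free M0=1, M1=1, M2=0, M3=1, M4=1 → 1; observed 1. Eliminates M3 stuck-at-0, M4 stuck-at-0.
Only M2 stuck-at-0 is consistent with every test.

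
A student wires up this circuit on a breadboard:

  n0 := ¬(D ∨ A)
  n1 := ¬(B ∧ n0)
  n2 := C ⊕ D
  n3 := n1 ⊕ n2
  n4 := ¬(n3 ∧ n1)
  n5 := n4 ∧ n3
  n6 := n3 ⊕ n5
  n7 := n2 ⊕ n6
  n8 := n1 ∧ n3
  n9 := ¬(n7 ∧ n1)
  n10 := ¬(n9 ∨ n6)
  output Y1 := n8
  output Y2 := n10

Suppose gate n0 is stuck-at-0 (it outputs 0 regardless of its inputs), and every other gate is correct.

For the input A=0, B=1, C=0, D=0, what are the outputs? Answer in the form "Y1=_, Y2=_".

Y1=1, Y2=0

Propagate with n0 forced: n0=0 [stuck-at-0], n1=1, n2=0, n3=1, n4=0, n5=0, n6=1, n7=1, n8=1, n9=0, n10=0.
So the outputs are Y1=1, Y2=0. (Without the fault they would be Y1=0, Y2=0.)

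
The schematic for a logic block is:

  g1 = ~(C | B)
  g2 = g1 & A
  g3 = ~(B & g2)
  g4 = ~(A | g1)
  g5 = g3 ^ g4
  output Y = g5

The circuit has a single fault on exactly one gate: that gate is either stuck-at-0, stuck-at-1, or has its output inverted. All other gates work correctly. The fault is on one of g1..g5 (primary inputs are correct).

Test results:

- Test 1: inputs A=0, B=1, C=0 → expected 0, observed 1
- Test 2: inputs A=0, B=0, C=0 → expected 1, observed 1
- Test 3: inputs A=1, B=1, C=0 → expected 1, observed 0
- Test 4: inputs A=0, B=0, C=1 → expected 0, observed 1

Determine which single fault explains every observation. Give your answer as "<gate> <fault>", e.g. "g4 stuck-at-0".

g1 stuck-at-1

Fault-free values for test 1 (A=0, B=1, C=0): g1=0, g2=0, g3=1, g4=1, g5=0, giving Y=0. Observed 1.
Test 1: faults giving observed 1 are {g1 stuck-at-1, g1 inverted output, g2 stuck-at-1, g2 inverted output, g3 stuck-at-0, g3 inverted output, g4 stuck-at-0, g4 inverted output, g5 stuck-at-1, g5 inverted output}.
Test 2 (A=0, B=0, C=0): fault-free g1=1, g2=0, g3=1, g4=0, g5=1 → 1; observed 1. Eliminates g1 inverted output, g3 stuck-at-0, g3 inverted output, g4 inverted output, g5 inverted output.
Test 3 (A=1, B=1, C=0): fault-free g1=0, g2=0, g3=1, g4=0, g5=1 → 1; observed 0. Eliminates g4 stuck-at-0, g5 stuck-at-1.
Test 4 (A=0, B=0, C=1): fault-free g1=0, g2=0, g3=1, g4=1, g5=0 → 0; observed 1. Eliminates g2 stuck-at-1, g2 inverted output.
Only g1 stuck-at-1 is consistent with every test.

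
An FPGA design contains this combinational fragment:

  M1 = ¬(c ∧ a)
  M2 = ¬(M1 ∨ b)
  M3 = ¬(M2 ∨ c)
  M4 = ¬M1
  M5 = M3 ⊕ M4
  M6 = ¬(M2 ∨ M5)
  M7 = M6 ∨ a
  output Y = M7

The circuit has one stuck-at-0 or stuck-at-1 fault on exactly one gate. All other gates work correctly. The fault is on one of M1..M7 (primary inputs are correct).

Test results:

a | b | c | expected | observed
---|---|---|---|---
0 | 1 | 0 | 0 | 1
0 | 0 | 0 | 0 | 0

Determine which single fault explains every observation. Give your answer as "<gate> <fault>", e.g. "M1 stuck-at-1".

M1 stuck-at-0

Fault-free values for test 1 (a=0, b=1, c=0): M1=1, M2=0, M3=1, M4=0, M5=1, M6=0, M7=0, giving Y=0. Observed 1.
Test 1: faults giving observed 1 are {M1 stuck-at-0, M3 stuck-at-0, M4 stuck-at-1, M5 stuck-at-0, M6 stuck-at-1, M7 stuck-at-1}.
Test 2 (a=0, b=0, c=0): fault-free M1=1, M2=0, M3=1, M4=0, M5=1, M6=0, M7=0 → 0; observed 0. Eliminates M3 stuck-at-0, M4 stuck-at-1, M5 stuck-at-0, M6 stuck-at-1, M7 stuck-at-1.
Only M1 stuck-at-0 is consistent with every test.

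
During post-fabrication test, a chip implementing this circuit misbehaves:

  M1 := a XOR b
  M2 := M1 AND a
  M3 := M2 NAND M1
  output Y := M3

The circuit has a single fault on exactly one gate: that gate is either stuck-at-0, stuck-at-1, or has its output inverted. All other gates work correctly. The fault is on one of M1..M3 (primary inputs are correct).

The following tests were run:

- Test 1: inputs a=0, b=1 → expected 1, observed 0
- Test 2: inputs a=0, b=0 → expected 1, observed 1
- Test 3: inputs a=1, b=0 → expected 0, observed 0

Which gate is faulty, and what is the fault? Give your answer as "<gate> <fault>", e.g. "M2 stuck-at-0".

M2 stuck-at-1

Fault-free values for test 1 (a=0, b=1): M1=1, M2=0, M3=1, giving Y=1. Observed 0.
Test 1: faults giving observed 0 are {M2 stuck-at-1, M2 inverted output, M3 stuck-at-0, M3 inverted output}.
Test 2 (a=0, b=0): fault-free M1=0, M2=0, M3=1 → 1; observed 1. Eliminates M3 stuck-at-0, M3 inverted output.
Test 3 (a=1, b=0): fault-free M1=1, M2=1, M3=0 → 0; observed 0. Eliminates M2 inverted output.
Only M2 stuck-at-1 is consistent with every test.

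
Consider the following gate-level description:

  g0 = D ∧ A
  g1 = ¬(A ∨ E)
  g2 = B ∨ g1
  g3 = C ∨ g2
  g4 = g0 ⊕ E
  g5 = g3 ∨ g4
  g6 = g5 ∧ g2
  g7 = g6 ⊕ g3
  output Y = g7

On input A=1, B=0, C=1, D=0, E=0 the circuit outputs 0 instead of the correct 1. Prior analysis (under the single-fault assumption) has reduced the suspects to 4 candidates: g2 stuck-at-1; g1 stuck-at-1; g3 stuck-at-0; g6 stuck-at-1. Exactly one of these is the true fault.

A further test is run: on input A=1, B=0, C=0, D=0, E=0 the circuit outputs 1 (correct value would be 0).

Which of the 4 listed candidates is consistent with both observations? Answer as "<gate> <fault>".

Evaluate each candidate on input A=1, B=0, C=0, D=0, E=0:
  g2 stuck-at-1: g0=0, g1=0, g2=1 [stuck-at-1], g3=1, g4=0, g5=1, g6=1, g7=0 → 0 — eliminated
  g1 stuck-at-1: g0=0, g1=1 [stuck-at-1], g2=1, g3=1, g4=0, g5=1, g6=1, g7=0 → 0 — eliminated
  g3 stuck-at-0: g0=0, g1=0, g2=0, g3=0 [stuck-at-0], g4=0, g5=0, g6=0, g7=0 → 0 — eliminated
  g6 stuck-at-1: g0=0, g1=0, g2=0, g3=0, g4=0, g5=0, g6=1 [stuck-at-1], g7=1 → 1 — matches
Only g6 stuck-at-1 reproduces the observed 1.

g6 stuck-at-1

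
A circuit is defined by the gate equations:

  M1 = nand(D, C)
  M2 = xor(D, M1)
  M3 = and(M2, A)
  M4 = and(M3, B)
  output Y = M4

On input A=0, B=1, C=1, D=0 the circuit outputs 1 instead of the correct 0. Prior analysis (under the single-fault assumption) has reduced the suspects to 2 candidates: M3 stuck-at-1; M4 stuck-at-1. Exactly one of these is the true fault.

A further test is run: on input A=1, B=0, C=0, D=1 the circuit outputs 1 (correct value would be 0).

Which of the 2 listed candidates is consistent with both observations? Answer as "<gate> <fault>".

Evaluate each candidate on input A=1, B=0, C=0, D=1:
  M3 stuck-at-1: M1=1, M2=0, M3=1 [stuck-at-1], M4=0 → 0 — eliminated
  M4 stuck-at-1: M1=1, M2=0, M3=0, M4=1 [stuck-at-1] → 1 — matches
Only M4 stuck-at-1 reproduces the observed 1.

M4 stuck-at-1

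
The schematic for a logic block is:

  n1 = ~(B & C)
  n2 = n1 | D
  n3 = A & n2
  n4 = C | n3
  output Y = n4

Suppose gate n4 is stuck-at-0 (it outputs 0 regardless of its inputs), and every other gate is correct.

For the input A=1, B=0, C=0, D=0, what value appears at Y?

Propagate with n4 forced: n1=1, n2=1, n3=1, n4=0 [stuck-at-0].
So Y = 0. (Without the fault it would be 1.)

0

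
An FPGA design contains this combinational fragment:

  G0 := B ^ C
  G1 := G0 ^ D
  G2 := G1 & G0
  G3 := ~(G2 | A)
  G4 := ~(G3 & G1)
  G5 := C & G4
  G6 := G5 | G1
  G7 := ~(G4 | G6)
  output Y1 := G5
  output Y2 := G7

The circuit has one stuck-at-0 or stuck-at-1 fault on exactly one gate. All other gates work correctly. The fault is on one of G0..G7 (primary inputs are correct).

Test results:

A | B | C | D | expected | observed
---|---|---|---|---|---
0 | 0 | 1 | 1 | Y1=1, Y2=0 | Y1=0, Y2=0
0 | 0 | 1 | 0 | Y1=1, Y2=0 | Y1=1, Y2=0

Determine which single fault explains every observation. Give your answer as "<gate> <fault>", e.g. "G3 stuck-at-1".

G0 stuck-at-0

Fault-free values for test 1 (A=0, B=0, C=1, D=1): G0=1, G1=0, G2=0, G3=1, G4=1, G5=1, G6=1, G7=0, giving Y1=1, Y2=0. Observed Y1=0, Y2=0.
Test 1: faults giving observed Y1=0, Y2=0 are {G0 stuck-at-0, G5 stuck-at-0}.
Test 2 (A=0, B=0, C=1, D=0): fault-free G0=1, G1=1, G2=1, G3=0, G4=1, G5=1, G6=1, G7=0 → Y1=1, Y2=0; observed Y1=1, Y2=0. Eliminates G5 stuck-at-0.
Only G0 stuck-at-0 is consistent with every test.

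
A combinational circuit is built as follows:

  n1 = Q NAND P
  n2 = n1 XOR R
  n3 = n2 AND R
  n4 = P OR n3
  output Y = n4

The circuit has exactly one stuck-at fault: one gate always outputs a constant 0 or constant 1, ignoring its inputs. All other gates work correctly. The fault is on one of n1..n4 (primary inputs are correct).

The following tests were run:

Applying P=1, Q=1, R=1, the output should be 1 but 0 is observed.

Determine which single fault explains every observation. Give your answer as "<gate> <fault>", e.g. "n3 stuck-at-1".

n4 stuck-at-0

Fault-free values for test 1 (P=1, Q=1, R=1): n1=0, n2=1, n3=1, n4=1, giving Y=1. Observed 0.
Test 1: faults giving observed 0 are {n4 stuck-at-0}.
Only n4 stuck-at-0 is consistent with every test.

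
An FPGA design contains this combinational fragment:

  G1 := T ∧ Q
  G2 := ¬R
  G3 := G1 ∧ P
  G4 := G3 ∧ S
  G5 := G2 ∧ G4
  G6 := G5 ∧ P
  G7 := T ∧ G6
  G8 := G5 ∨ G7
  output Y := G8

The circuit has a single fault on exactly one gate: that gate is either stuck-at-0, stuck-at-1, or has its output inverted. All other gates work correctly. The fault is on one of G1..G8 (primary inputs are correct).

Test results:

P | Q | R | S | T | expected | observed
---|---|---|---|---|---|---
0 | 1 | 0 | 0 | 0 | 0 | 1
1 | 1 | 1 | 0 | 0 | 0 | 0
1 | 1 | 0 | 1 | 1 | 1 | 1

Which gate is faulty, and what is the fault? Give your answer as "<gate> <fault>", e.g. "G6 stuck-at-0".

Fault-free values for test 1 (P=0, Q=1, R=0, S=0, T=0): G1=0, G2=1, G3=0, G4=0, G5=0, G6=0, G7=0, G8=0, giving Y=0. Observed 1.
Test 1: faults giving observed 1 are {G4 stuck-at-1, G4 inverted output, G5 stuck-at-1, G5 inverted output, G7 stuck-at-1, G7 inverted output, G8 stuck-at-1, G8 inverted output}.
Test 2 (P=1, Q=1, R=1, S=0, T=0): fault-free G1=0, G2=0, G3=0, G4=0, G5=0, G6=0, G7=0, G8=0 → 0; observed 0. Eliminates G5 stuck-at-1, G5 inverted output, G7 stuck-at-1, G7 inverted output, G8 stuck-at-1, G8 inverted output.
Test 3 (P=1, Q=1, R=0, S=1, T=1): fault-free G1=1, G2=1, G3=1, G4=1, G5=1, G6=1, G7=1, G8=1 → 1; observed 1. Eliminates G4 inverted output.
Only G4 stuck-at-1 is consistent with every test.

G4 stuck-at-1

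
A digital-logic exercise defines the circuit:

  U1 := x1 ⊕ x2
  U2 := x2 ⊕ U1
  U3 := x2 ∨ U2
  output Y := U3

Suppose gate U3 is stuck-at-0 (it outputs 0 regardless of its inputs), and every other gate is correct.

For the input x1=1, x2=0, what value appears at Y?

0

Propagate with U3 forced: U1=1, U2=1, U3=0 [stuck-at-0].
So Y = 0. (Without the fault it would be 1.)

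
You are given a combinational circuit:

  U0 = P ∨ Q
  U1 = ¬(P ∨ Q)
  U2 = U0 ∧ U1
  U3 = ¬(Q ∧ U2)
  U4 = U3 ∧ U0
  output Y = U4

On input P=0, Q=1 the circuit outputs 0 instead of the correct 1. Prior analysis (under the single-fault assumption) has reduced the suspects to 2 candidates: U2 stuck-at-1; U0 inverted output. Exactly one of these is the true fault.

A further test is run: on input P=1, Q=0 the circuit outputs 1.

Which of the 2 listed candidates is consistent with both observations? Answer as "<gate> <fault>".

Evaluate each candidate on input P=1, Q=0:
  U2 stuck-at-1: U0=1, U1=0, U2=1 [stuck-at-1], U3=1, U4=1 → 1 — matches
  U0 inverted output: U0=0 [inverted output], U1=0, U2=0, U3=1, U4=0 → 0 — eliminated
Only U2 stuck-at-1 reproduces the observed 1.

U2 stuck-at-1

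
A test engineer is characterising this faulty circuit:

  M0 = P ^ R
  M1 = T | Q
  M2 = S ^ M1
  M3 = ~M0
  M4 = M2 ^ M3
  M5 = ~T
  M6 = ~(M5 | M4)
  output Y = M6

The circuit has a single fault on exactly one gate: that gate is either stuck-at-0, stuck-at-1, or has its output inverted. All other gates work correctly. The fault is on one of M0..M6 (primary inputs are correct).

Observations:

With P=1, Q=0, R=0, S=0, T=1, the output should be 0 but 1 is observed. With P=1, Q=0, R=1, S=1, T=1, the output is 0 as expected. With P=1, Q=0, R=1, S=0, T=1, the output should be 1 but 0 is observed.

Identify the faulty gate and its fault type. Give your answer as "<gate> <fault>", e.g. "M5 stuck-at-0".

Fault-free values for test 1 (P=1, Q=0, R=0, S=0, T=1): M0=1, M1=1, M2=1, M3=0, M4=1, M5=0, M6=0, giving Y=0. Observed 1.
Test 1: faults giving observed 1 are {M0 stuck-at-0, M0 inverted output, M1 stuck-at-0, M1 inverted output, M2 stuck-at-0, M2 inverted output, M3 stuck-at-1, M3 inverted output, M4 stuck-at-0, M4 inverted output, M6 stuck-at-1, M6 inverted output}.
Test 2 (P=1, Q=0, R=1, S=1, T=1): fault-free M0=0, M1=1, M2=0, M3=1, M4=1, M5=0, M6=0 → 0; observed 0. Eliminates M0 inverted output, M1 stuck-at-0, M1 inverted output, M2 inverted output, M3 inverted output, M4 stuck-at-0, M4 inverted output, M6 stuck-at-1, M6 inverted output.
Test 3 (P=1, Q=0, R=1, S=0, T=1): fault-free M0=0, M1=1, M2=1, M3=1, M4=0, M5=0, M6=1 → 1; observed 0. Eliminates M0 stuck-at-0, M3 stuck-at-1.
Only M2 stuck-at-0 is consistent with every test.

M2 stuck-at-0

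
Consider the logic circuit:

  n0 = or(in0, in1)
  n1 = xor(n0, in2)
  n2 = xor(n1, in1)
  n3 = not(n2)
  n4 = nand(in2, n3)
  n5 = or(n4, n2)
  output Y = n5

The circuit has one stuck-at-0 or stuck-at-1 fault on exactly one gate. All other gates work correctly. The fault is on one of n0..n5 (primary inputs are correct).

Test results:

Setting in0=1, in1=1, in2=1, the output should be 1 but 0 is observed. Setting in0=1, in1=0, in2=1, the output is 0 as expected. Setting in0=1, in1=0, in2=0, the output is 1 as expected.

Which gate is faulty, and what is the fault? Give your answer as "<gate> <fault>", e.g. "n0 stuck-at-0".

n2 stuck-at-0

Fault-free values for test 1 (in0=1, in1=1, in2=1): n0=1, n1=0, n2=1, n3=0, n4=1, n5=1, giving Y=1. Observed 0.
Test 1: faults giving observed 0 are {n0 stuck-at-0, n1 stuck-at-1, n2 stuck-at-0, n5 stuck-at-0}.
Test 2 (in0=1, in1=0, in2=1): fault-free n0=1, n1=0, n2=0, n3=1, n4=0, n5=0 → 0; observed 0. Eliminates n0 stuck-at-0, n1 stuck-at-1.
Test 3 (in0=1, in1=0, in2=0): fault-free n0=1, n1=1, n2=1, n3=0, n4=1, n5=1 → 1; observed 1. Eliminates n5 stuck-at-0.
Only n2 stuck-at-0 is consistent with every test.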